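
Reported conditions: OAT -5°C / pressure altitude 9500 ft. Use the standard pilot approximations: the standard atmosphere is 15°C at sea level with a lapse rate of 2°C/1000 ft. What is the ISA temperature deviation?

ISA-1°C

ISA temperature at 9500 ft = 15 − 2 × (9500/1000) = -4°C.
Deviation = OAT − ISA = -5 − (-4) = -1°C.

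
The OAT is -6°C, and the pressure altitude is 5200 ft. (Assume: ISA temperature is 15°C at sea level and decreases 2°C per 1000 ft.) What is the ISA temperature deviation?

ISA temperature at 5200 ft = 15 − 2 × (5200/1000) = 4.6°C.
Deviation = OAT − ISA = -6 − 4.6 = -10.6°C.

ISA-10.6°C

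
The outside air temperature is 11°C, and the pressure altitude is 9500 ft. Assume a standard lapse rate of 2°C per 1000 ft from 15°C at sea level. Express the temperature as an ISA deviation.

ISA+15°C

ISA temperature at 9500 ft = 15 − 2 × (9500/1000) = -4°C.
Deviation = OAT − ISA = 11 − (-4) = +15°C.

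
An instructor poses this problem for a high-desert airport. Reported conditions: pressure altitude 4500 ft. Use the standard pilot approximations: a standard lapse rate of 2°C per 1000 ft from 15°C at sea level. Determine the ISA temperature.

ISA temperature = 15 − 2 × (4500/1000) = 15 − 9 = 6°C.

6°C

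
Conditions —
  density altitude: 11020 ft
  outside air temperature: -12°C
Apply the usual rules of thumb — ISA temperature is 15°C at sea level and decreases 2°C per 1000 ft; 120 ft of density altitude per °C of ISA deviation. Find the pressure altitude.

DA = PA + 120 × (OAT − (15 − 2·PA/1000)) = PA + 120·OAT − 1800 + 0.24·PA = 1.24·PA + 120·OAT − 1800.
So 1.24·PA = 11020 − 120 × (-12) + 1800 = 14260.
PA = 14260 / 1.24 = 11500 ft.

11500 ft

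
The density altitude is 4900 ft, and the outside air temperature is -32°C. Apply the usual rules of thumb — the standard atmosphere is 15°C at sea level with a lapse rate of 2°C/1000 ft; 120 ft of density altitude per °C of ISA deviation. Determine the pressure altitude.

DA = PA + 120 × (OAT − (15 − 2·PA/1000)) = PA + 120·OAT − 1800 + 0.24·PA = 1.24·PA + 120·OAT − 1800.
So 1.24·PA = 4900 − 120 × (-32) + 1800 = 10540.
PA = 10540 / 1.24 = 8500 ft.

8500 ft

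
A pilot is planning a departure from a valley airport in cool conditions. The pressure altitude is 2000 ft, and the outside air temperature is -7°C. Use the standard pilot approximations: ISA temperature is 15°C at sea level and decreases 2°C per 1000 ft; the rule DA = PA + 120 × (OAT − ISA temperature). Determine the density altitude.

ISA temperature at 2000 ft = 15 − 2 × (2000/1000) = 11°C.
ISA deviation = -7 − 11 = -18°C.
Density altitude = 2000 + 120 × (-18) = 2000 + (-2160) = -160 ft.

-160 ft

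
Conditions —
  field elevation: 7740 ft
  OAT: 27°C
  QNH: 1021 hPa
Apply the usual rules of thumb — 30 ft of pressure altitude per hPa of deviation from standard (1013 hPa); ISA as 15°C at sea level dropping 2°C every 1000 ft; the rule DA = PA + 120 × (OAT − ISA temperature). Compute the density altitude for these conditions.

10740 ft

Pressure altitude = 7740 + (1013 − 1021) × 30 = 7740 + (-240) = 7500 ft.
ISA temperature at 7500 ft = 15 − 2 × (7500/1000) = 0°C.
ISA deviation = 27 − 0 = +27°C.
Density altitude = 7500 + 120 × (27) = 10740 ft.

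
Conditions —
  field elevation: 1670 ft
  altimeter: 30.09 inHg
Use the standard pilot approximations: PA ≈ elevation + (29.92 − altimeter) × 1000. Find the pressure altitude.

Pressure correction = (29.92 − 30.09) × 1000 = -170 ft.
Pressure altitude = 1670 + (-170) = 1500 ft.

1500 ft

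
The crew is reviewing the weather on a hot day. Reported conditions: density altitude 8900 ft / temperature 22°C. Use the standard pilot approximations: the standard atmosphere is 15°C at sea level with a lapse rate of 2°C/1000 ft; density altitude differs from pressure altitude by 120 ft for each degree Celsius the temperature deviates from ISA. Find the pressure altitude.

DA = PA + 120 × (OAT − (15 − 2·PA/1000)) = PA + 120·OAT − 1800 + 0.24·PA = 1.24·PA + 120·OAT − 1800.
So 1.24·PA = 8900 − 120 × 22 + 1800 = 8060.
PA = 8060 / 1.24 = 6500 ft.

6500 ft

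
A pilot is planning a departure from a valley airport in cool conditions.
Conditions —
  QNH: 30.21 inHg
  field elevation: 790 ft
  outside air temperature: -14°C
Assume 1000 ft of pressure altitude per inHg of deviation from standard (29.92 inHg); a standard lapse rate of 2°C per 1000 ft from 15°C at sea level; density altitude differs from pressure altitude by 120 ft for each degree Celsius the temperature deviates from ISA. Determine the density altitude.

-2860 ft

Pressure altitude = 790 + (29.92 − 30.21) × 1000 = 790 + (-290) = 500 ft.
ISA temperature at 500 ft = 15 − 2 × (500/1000) = 14°C.
ISA deviation = -14 − 14 = -28°C.
Density altitude = 500 + 120 × (-28) = -2860 ft.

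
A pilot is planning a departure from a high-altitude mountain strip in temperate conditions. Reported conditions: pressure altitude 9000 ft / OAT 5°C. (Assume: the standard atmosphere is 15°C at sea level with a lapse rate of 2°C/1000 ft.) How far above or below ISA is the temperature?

ISA+8°C

ISA temperature at 9000 ft = 15 − 2 × (9000/1000) = -3°C.
Deviation = OAT − ISA = 5 − (-3) = +8°C.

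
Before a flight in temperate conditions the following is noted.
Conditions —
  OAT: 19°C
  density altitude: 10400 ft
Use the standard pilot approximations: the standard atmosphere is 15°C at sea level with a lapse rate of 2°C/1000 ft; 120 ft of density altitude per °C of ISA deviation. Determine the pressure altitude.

DA = PA + 120 × (OAT − (15 − 2·PA/1000)) = PA + 120·OAT − 1800 + 0.24·PA = 1.24·PA + 120·OAT − 1800.
So 1.24·PA = 10400 − 120 × 19 + 1800 = 9920.
PA = 9920 / 1.24 = 8000 ft.

8000 ft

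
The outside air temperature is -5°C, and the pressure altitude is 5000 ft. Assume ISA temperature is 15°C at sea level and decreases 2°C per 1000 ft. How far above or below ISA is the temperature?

ISA temperature at 5000 ft = 15 − 2 × (5000/1000) = 5°C.
Deviation = OAT − ISA = -5 − 5 = -10°C.

ISA-10°C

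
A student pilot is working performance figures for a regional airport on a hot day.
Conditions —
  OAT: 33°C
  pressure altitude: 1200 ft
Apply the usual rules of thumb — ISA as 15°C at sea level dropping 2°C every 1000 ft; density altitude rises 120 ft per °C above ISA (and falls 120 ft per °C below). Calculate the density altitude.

3648 ft

ISA temperature at 1200 ft = 15 − 2 × (1200/1000) = 12.6°C.
ISA deviation = 33 − 12.6 = +20.4°C.
Density altitude = 1200 + 120 × (20.4) = 1200 + (+2448) = 3648 ft.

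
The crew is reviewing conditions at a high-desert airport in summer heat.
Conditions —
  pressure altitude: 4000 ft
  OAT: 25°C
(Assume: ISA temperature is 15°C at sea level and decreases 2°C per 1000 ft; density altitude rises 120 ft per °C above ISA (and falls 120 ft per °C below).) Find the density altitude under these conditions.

6160 ft

ISA temperature at 4000 ft = 15 − 2 × (4000/1000) = 7°C.
ISA deviation = 25 − 7 = +18°C.
Density altitude = 4000 + 120 × (18) = 4000 + (+2160) = 6160 ft.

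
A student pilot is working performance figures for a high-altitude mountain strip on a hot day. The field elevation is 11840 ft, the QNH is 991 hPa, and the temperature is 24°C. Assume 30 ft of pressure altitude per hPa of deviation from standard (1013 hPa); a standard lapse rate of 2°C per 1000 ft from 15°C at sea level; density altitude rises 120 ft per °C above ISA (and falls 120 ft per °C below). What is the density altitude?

16580 ft

Pressure altitude = 11840 + (1013 − 991) × 30 = 11840 + (+660) = 12500 ft.
ISA temperature at 12500 ft = 15 − 2 × (12500/1000) = -10°C.
ISA deviation = 24 − (-10) = +34°C.
Density altitude = 12500 + 120 × (34) = 16580 ft.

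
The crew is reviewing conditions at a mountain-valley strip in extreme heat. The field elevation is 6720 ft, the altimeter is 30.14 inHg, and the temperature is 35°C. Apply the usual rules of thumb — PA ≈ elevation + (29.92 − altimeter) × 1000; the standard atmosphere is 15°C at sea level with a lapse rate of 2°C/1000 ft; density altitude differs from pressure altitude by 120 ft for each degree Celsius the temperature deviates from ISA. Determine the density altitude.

Pressure altitude = 6720 + (29.92 − 30.14) × 1000 = 6720 + (-220) = 6500 ft.
ISA temperature at 6500 ft = 15 − 2 × (6500/1000) = 2°C.
ISA deviation = 35 − 2 = +33°C.
Density altitude = 6500 + 120 × (33) = 10460 ft.

10460 ft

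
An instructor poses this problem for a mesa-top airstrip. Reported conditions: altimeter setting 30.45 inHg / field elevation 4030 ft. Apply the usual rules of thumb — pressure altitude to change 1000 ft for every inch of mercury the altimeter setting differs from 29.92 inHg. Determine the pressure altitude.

Pressure correction = (29.92 − 30.45) × 1000 = -530 ft.
Pressure altitude = 4030 + (-530) = 3500 ft.

3500 ft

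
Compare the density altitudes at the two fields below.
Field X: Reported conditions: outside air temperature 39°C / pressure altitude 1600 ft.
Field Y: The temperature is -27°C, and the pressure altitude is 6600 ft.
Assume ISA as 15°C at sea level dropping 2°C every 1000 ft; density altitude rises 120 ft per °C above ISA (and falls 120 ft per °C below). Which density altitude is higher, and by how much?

Field X by 1720 ft

Field X: ISA temp = 11.8°C, deviation +27.2°C, DA = 1600 + 120 × 27.2 = 4864 ft.
Field Y: ISA temp = 1.8°C, deviation -28.8°C, DA = 6600 + 120 × (-28.8) = 3144 ft.
Field X is higher by 4864 − 3144 = 1720 ft.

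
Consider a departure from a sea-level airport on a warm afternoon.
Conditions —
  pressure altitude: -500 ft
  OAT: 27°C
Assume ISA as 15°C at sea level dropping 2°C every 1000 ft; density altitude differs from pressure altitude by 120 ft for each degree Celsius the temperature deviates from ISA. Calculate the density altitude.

820 ft

ISA temperature at -500 ft = 15 − 2 × (-500/1000) = 16°C.
ISA deviation = 27 − 16 = +11°C.
Density altitude = -500 + 120 × (11) = -500 + (+1320) = 820 ft.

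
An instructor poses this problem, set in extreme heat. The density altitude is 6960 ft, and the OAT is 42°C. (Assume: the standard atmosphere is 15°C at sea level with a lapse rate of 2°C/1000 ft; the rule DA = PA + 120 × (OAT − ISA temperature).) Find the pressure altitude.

3000 ft

DA = PA + 120 × (OAT − (15 − 2·PA/1000)) = PA + 120·OAT − 1800 + 0.24·PA = 1.24·PA + 120·OAT − 1800.
So 1.24·PA = 6960 − 120 × 42 + 1800 = 3720.
PA = 3720 / 1.24 = 3000 ft.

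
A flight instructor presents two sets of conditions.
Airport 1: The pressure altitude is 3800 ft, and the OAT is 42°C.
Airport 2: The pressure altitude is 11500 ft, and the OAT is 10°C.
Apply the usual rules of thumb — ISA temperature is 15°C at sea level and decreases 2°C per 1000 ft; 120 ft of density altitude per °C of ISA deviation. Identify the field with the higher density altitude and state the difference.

Airport 2 by 5708 ft

Airport 1: ISA temp = 7.4°C, deviation +34.6°C, DA = 3800 + 120 × 34.6 = 7952 ft.
Airport 2: ISA temp = -8°C, deviation +18°C, DA = 11500 + 120 × 18 = 13660 ft.
Airport 2 is higher by 13660 − 7952 = 5708 ft.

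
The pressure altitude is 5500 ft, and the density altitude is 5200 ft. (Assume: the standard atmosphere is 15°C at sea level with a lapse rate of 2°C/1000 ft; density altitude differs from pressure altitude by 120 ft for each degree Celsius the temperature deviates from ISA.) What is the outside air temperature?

1.5°C

Density altitude − pressure altitude = 5200 − 5500 = -300 ft.
At 120 ft/°C that is an ISA deviation of -300/120 = -2.5°C.
ISA temperature at 5500 ft = 15 − 2 × (5500/1000) = 4°C.
OAT = ISA + deviation = 4 + (-2.5) = 1.5°C.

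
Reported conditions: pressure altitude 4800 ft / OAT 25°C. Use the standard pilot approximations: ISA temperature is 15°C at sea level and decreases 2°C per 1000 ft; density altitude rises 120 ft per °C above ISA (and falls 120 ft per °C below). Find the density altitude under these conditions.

7152 ft

ISA temperature at 4800 ft = 15 − 2 × (4800/1000) = 5.4°C.
ISA deviation = 25 − 5.4 = +19.6°C.
Density altitude = 4800 + 120 × (19.6) = 4800 + (+2352) = 7152 ft.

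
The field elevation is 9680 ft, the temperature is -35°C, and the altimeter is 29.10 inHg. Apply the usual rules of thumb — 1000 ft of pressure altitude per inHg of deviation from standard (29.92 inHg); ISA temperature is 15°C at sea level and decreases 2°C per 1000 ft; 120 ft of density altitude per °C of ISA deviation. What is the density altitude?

Pressure altitude = 9680 + (29.92 − 29.10) × 1000 = 9680 + (+820) = 10500 ft.
ISA temperature at 10500 ft = 15 − 2 × (10500/1000) = -6°C.
ISA deviation = -35 − (-6) = -29°C.
Density altitude = 10500 + 120 × (-29) = 7020 ft.

7020 ft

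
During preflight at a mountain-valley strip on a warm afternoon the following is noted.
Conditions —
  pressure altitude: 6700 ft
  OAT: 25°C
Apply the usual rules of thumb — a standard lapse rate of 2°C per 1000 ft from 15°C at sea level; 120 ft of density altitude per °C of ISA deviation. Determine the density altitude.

9508 ft

ISA temperature at 6700 ft = 15 − 2 × (6700/1000) = 1.6°C.
ISA deviation = 25 − 1.6 = +23.4°C.
Density altitude = 6700 + 120 × (23.4) = 6700 + (+2808) = 9508 ft.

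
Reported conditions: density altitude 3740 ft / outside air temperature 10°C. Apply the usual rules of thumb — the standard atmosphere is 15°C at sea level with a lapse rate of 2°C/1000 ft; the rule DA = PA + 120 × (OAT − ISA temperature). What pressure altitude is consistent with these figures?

DA = PA + 120 × (OAT − (15 − 2·PA/1000)) = PA + 120·OAT − 1800 + 0.24·PA = 1.24·PA + 120·OAT − 1800.
So 1.24·PA = 3740 − 120 × 10 + 1800 = 4340.
PA = 4340 / 1.24 = 3500 ft.

3500 ft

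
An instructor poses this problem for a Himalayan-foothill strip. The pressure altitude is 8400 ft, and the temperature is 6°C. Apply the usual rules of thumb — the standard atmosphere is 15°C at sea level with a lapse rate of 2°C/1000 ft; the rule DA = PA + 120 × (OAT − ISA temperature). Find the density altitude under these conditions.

ISA temperature at 8400 ft = 15 − 2 × (8400/1000) = -1.8°C.
ISA deviation = 6 − (-1.8) = +7.8°C.
Density altitude = 8400 + 120 × (7.8) = 8400 + (+936) = 9336 ft.

9336 ft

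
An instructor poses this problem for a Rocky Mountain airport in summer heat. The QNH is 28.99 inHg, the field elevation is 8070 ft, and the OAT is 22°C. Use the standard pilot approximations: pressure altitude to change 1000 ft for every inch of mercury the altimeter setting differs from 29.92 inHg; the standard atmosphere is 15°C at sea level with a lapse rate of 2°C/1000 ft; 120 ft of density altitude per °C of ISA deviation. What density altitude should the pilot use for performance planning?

Pressure altitude = 8070 + (29.92 − 28.99) × 1000 = 8070 + (+930) = 9000 ft.
ISA temperature at 9000 ft = 15 − 2 × (9000/1000) = -3°C.
ISA deviation = 22 − (-3) = +25°C.
Density altitude = 9000 + 120 × (25) = 12000 ft.

12000 ft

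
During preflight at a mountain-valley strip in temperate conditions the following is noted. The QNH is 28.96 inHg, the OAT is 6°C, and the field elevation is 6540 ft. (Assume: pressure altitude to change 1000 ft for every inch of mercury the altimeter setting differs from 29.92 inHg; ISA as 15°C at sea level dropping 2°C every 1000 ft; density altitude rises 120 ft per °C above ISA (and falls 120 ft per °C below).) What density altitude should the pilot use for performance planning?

8220 ft

Pressure altitude = 6540 + (29.92 − 28.96) × 1000 = 6540 + (+960) = 7500 ft.
ISA temperature at 7500 ft = 15 − 2 × (7500/1000) = 0°C.
ISA deviation = 6 − 0 = +6°C.
Density altitude = 7500 + 120 × (6) = 8220 ft.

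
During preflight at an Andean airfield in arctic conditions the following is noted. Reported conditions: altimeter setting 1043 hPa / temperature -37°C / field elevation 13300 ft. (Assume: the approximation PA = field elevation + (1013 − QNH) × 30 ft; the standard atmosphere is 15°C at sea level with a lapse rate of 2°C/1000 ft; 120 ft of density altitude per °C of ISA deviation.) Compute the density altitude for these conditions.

9136 ft

Pressure altitude = 13300 + (1013 − 1043) × 30 = 13300 + (-900) = 12400 ft.
ISA temperature at 12400 ft = 15 − 2 × (12400/1000) = -9.8°C.
ISA deviation = -37 − (-9.8) = -27.2°C.
Density altitude = 12400 + 120 × (-27.2) = 9136 ft.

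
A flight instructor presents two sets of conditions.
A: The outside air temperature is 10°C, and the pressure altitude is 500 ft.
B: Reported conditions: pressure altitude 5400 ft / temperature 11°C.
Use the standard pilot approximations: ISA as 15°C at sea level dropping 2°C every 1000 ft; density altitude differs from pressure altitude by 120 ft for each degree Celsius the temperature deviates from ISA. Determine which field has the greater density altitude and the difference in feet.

B by 6196 ft

A: ISA temp = 14°C, deviation -4°C, DA = 500 + 120 × (-4) = 20 ft.
B: ISA temp = 4.2°C, deviation +6.8°C, DA = 5400 + 120 × 6.8 = 6216 ft.
B is higher by 6216 − 20 = 6196 ft.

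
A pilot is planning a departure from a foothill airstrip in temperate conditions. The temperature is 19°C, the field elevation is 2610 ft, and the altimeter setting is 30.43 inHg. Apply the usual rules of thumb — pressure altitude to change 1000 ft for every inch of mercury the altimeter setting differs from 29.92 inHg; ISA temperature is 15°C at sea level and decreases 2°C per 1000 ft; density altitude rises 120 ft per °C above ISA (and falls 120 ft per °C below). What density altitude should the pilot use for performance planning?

Pressure altitude = 2610 + (29.92 − 30.43) × 1000 = 2610 + (-510) = 2100 ft.
ISA temperature at 2100 ft = 15 − 2 × (2100/1000) = 10.8°C.
ISA deviation = 19 − 10.8 = +8.2°C.
Density altitude = 2100 + 120 × (8.2) = 3084 ft.

3084 ft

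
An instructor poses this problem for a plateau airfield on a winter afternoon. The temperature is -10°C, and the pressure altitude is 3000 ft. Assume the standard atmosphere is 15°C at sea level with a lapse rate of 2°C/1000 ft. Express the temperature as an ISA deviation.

ISA-19°C

ISA temperature at 3000 ft = 15 − 2 × (3000/1000) = 9°C.
Deviation = OAT − ISA = -10 − 9 = -19°C.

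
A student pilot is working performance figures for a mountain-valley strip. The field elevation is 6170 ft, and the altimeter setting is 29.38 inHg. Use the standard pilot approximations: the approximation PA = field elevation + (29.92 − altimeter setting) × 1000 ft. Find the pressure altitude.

6710 ft

Pressure correction = (29.92 − 29.38) × 1000 = +540 ft.
Pressure altitude = 6170 + (+540) = 6710 ft.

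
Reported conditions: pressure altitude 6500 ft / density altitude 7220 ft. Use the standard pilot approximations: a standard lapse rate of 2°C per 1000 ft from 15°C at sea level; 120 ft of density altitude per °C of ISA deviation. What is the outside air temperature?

8°C

Density altitude − pressure altitude = 7220 − 6500 = +720 ft.
At 120 ft/°C that is an ISA deviation of 720/120 = +6°C.
ISA temperature at 6500 ft = 15 − 2 × (6500/1000) = 2°C.
OAT = ISA + deviation = 2 + (+6) = 8°C.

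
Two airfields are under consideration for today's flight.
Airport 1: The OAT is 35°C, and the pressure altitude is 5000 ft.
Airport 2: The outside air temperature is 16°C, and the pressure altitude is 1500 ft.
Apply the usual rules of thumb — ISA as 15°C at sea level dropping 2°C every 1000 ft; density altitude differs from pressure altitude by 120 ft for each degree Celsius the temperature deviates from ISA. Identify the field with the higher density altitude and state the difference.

Airport 1 by 6620 ft

Airport 1: ISA temp = 5°C, deviation +30°C, DA = 5000 + 120 × 30 = 8600 ft.
Airport 2: ISA temp = 12°C, deviation +4°C, DA = 1500 + 120 × 4 = 1980 ft.
Airport 1 is higher by 8600 − 1980 = 6620 ft.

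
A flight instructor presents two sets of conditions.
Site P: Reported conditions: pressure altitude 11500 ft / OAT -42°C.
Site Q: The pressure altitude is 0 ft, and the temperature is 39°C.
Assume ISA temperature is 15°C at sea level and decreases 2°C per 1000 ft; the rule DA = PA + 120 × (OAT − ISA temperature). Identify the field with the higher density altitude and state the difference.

Site P: ISA temp = -8°C, deviation -34°C, DA = 11500 + 120 × (-34) = 7420 ft.
Site Q: ISA temp = 15°C, deviation +24°C, DA = 0 + 120 × 24 = 2880 ft.
Site P is higher by 7420 − 2880 = 4540 ft.

Site P by 4540 ft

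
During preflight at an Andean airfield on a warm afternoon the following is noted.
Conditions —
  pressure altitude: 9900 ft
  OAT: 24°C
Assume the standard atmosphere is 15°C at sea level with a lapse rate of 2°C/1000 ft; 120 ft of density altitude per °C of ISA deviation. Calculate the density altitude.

13356 ft

ISA temperature at 9900 ft = 15 − 2 × (9900/1000) = -4.8°C.
ISA deviation = 24 − (-4.8) = +28.8°C.
Density altitude = 9900 + 120 × (28.8) = 9900 + (+3456) = 13356 ft.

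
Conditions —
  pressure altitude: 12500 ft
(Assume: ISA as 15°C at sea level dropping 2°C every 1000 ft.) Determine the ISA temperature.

-10°C

ISA temperature = 15 − 2 × (12500/1000) = 15 − 25 = -10°C.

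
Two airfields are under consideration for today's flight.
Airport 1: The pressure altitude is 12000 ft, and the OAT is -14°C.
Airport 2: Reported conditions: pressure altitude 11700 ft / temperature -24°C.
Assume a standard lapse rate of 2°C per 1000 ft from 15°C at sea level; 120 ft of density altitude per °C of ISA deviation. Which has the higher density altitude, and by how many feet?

Airport 1 by 1572 ft

Airport 1: ISA temp = -9°C, deviation -5°C, DA = 12000 + 120 × (-5) = 11400 ft.
Airport 2: ISA temp = -8.4°C, deviation -15.6°C, DA = 11700 + 120 × (-15.6) = 9828 ft.
Airport 1 is higher by 11400 − 9828 = 1572 ft.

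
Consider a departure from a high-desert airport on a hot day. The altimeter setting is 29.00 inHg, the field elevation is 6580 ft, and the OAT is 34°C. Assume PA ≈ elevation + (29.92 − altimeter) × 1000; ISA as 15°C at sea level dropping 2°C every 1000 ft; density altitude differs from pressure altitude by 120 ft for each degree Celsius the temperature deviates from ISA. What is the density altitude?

Pressure altitude = 6580 + (29.92 − 29.00) × 1000 = 6580 + (+920) = 7500 ft.
ISA temperature at 7500 ft = 15 − 2 × (7500/1000) = 0°C.
ISA deviation = 34 − 0 = +34°C.
Density altitude = 7500 + 120 × (34) = 11580 ft.

11580 ft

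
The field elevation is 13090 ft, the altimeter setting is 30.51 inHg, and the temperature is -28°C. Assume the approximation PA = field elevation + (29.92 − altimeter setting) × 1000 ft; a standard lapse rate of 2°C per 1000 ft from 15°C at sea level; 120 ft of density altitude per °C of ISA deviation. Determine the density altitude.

Pressure altitude = 13090 + (29.92 − 30.51) × 1000 = 13090 + (-590) = 12500 ft.
ISA temperature at 12500 ft = 15 − 2 × (12500/1000) = -10°C.
ISA deviation = -28 − (-10) = -18°C.
Density altitude = 12500 + 120 × (-18) = 10340 ft.

10340 ft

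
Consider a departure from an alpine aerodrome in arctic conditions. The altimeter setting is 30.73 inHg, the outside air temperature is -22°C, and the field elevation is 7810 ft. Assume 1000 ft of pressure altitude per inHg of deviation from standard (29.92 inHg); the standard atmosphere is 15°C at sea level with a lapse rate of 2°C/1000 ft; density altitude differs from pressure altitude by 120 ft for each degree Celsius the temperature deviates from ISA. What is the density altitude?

Pressure altitude = 7810 + (29.92 − 30.73) × 1000 = 7810 + (-810) = 7000 ft.
ISA temperature at 7000 ft = 15 − 2 × (7000/1000) = 1°C.
ISA deviation = -22 − 1 = -23°C.
Density altitude = 7000 + 120 × (-23) = 4240 ft.

4240 ft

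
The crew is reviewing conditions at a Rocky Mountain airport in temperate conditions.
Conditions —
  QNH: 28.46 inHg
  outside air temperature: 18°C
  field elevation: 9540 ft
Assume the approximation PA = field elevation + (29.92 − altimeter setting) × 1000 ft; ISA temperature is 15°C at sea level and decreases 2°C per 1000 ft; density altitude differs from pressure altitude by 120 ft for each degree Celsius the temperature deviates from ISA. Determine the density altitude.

14000 ft

Pressure altitude = 9540 + (29.92 − 28.46) × 1000 = 9540 + (+1460) = 11000 ft.
ISA temperature at 11000 ft = 15 − 2 × (11000/1000) = -7°C.
ISA deviation = 18 − (-7) = +25°C.
Density altitude = 11000 + 120 × (25) = 14000 ft.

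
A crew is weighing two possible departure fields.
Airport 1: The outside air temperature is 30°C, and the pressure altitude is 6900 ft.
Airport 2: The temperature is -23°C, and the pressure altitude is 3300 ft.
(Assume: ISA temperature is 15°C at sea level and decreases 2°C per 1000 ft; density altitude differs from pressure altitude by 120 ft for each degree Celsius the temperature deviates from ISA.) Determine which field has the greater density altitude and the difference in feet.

Airport 1 by 10824 ft

Airport 1: ISA temp = 1.2°C, deviation +28.8°C, DA = 6900 + 120 × 28.8 = 10356 ft.
Airport 2: ISA temp = 8.4°C, deviation -31.4°C, DA = 3300 + 120 × (-31.4) = -468 ft.
Airport 1 is higher by 10356 − (-468) = 10824 ft.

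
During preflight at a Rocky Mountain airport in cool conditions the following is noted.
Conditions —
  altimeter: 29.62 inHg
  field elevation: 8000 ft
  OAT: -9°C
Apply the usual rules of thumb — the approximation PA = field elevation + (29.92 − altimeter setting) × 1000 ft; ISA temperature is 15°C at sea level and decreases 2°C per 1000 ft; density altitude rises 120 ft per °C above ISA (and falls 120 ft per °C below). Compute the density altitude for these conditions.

Pressure altitude = 8000 + (29.92 − 29.62) × 1000 = 8000 + (+300) = 8300 ft.
ISA temperature at 8300 ft = 15 − 2 × (8300/1000) = -1.6°C.
ISA deviation = -9 − (-1.6) = -7.4°C.
Density altitude = 8300 + 120 × (-7.4) = 7412 ft.

7412 ft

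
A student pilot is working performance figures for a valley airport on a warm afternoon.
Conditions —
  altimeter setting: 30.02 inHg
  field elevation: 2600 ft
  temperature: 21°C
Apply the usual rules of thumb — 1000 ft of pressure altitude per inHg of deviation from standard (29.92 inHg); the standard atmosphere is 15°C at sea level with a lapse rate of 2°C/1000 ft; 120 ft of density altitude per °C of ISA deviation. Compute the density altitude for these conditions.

3820 ft

Pressure altitude = 2600 + (29.92 − 30.02) × 1000 = 2600 + (-100) = 2500 ft.
ISA temperature at 2500 ft = 15 − 2 × (2500/1000) = 10°C.
ISA deviation = 21 − 10 = +11°C.
Density altitude = 2500 + 120 × (11) = 3820 ft.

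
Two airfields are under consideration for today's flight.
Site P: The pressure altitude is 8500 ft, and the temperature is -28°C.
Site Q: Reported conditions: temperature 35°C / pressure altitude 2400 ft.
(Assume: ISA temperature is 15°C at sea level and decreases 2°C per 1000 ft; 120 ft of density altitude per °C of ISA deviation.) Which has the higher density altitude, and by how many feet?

Site P: ISA temp = -2°C, deviation -26°C, DA = 8500 + 120 × (-26) = 5380 ft.
Site Q: ISA temp = 10.2°C, deviation +24.8°C, DA = 2400 + 120 × 24.8 = 5376 ft.
Site P is higher by 5380 − 5376 = 4 ft.

Site P by 4 ft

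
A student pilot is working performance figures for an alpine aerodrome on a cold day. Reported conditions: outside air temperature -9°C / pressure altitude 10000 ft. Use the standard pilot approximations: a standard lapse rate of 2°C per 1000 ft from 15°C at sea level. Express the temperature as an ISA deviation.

ISA-4°C

ISA temperature at 10000 ft = 15 − 2 × (10000/1000) = -5°C.
Deviation = OAT − ISA = -9 − (-5) = -4°C.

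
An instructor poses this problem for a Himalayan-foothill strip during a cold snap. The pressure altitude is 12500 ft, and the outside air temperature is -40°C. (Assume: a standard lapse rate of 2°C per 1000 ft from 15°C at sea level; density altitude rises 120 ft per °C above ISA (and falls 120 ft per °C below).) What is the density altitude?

ISA temperature at 12500 ft = 15 − 2 × (12500/1000) = -10°C.
ISA deviation = -40 − (-10) = -30°C.
Density altitude = 12500 + 120 × (-30) = 12500 + (-3600) = 8900 ft.

8900 ft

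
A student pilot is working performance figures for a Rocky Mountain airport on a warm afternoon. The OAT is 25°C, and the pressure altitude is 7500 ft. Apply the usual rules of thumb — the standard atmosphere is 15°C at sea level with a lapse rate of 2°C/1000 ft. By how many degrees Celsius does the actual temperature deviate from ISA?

ISA+25°C

ISA temperature at 7500 ft = 15 − 2 × (7500/1000) = 0°C.
Deviation = OAT − ISA = 25 − 0 = +25°C.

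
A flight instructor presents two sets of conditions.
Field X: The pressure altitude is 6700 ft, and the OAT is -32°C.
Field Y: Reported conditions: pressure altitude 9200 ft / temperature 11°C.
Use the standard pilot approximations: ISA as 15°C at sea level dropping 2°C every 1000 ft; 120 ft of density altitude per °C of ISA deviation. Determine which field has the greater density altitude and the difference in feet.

Field Y by 8260 ft

Field X: ISA temp = 1.6°C, deviation -33.6°C, DA = 6700 + 120 × (-33.6) = 2668 ft.
Field Y: ISA temp = -3.4°C, deviation +14.4°C, DA = 9200 + 120 × 14.4 = 10928 ft.
Field Y is higher by 10928 − 2668 = 8260 ft.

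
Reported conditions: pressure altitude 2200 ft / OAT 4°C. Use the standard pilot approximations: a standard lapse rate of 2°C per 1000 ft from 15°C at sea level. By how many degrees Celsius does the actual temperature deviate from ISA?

ISA temperature at 2200 ft = 15 − 2 × (2200/1000) = 10.6°C.
Deviation = OAT − ISA = 4 − 10.6 = -6.6°C.

ISA-6.6°C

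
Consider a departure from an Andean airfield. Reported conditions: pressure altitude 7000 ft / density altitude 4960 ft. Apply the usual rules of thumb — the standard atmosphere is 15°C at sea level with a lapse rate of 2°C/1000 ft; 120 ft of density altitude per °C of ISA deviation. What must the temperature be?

Density altitude − pressure altitude = 4960 − 7000 = -2040 ft.
At 120 ft/°C that is an ISA deviation of -2040/120 = -17°C.
ISA temperature at 7000 ft = 15 − 2 × (7000/1000) = 1°C.
OAT = ISA + deviation = 1 + (-17) = -16°C.

-16°C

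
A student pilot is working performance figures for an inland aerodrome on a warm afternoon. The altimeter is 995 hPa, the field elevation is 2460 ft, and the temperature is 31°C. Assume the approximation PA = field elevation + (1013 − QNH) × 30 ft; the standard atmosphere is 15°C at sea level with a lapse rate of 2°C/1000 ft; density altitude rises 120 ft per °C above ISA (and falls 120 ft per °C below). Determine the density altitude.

5640 ft

Pressure altitude = 2460 + (1013 − 995) × 30 = 2460 + (+540) = 3000 ft.
ISA temperature at 3000 ft = 15 − 2 × (3000/1000) = 9°C.
ISA deviation = 31 − 9 = +22°C.
Density altitude = 3000 + 120 × (22) = 5640 ft.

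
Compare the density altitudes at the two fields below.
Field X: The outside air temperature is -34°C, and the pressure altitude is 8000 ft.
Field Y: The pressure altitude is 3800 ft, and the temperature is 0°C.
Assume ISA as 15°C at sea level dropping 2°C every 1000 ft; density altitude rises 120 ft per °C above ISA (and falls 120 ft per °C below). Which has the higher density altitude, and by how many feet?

Field X: ISA temp = -1°C, deviation -33°C, DA = 8000 + 120 × (-33) = 4040 ft.
Field Y: ISA temp = 7.4°C, deviation -7.4°C, DA = 3800 + 120 × (-7.4) = 2912 ft.
Field X is higher by 4040 − 2912 = 1128 ft.

Field X by 1128 ft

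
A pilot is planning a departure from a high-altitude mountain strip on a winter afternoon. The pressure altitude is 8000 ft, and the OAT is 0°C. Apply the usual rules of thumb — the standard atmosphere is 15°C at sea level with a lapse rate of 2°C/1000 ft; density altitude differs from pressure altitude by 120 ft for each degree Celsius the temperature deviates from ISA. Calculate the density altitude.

ISA temperature at 8000 ft = 15 − 2 × (8000/1000) = -1°C.
ISA deviation = 0 − (-1) = +1°C.
Density altitude = 8000 + 120 × (1) = 8000 + (+120) = 8120 ft.

8120 ft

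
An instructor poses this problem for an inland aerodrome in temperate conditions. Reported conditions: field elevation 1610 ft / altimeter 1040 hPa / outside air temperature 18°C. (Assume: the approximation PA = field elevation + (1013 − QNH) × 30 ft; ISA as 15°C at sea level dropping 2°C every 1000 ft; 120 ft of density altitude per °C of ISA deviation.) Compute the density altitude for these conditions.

1352 ft

Pressure altitude = 1610 + (1013 − 1040) × 30 = 1610 + (-810) = 800 ft.
ISA temperature at 800 ft = 15 − 2 × (800/1000) = 13.4°C.
ISA deviation = 18 − 13.4 = +4.6°C.
Density altitude = 800 + 120 × (4.6) = 1352 ft.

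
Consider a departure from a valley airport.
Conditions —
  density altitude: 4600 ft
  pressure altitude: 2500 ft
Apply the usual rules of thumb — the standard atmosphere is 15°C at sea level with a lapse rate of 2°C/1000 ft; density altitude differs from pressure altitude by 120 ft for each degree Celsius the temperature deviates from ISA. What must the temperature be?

Density altitude − pressure altitude = 4600 − 2500 = +2100 ft.
At 120 ft/°C that is an ISA deviation of 2100/120 = +17.5°C.
ISA temperature at 2500 ft = 15 − 2 × (2500/1000) = 10°C.
OAT = ISA + deviation = 10 + (+17.5) = 27.5°C.

27.5°C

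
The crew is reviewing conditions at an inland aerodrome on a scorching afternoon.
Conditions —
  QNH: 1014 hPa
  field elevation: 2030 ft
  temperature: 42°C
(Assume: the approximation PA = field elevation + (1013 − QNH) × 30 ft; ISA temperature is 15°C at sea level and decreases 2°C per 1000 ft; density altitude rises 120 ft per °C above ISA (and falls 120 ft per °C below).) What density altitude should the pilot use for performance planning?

5720 ft

Pressure altitude = 2030 + (1013 − 1014) × 30 = 2030 + (-30) = 2000 ft.
ISA temperature at 2000 ft = 15 − 2 × (2000/1000) = 11°C.
ISA deviation = 42 − 11 = +31°C.
Density altitude = 2000 + 120 × (31) = 5720 ft.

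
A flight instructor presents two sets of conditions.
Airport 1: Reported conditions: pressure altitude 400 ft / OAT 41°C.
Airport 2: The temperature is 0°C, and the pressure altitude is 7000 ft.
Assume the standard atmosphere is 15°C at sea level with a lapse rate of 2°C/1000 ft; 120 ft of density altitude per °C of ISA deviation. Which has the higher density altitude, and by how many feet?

Airport 1: ISA temp = 14.2°C, deviation +26.8°C, DA = 400 + 120 × 26.8 = 3616 ft.
Airport 2: ISA temp = 1°C, deviation -1°C, DA = 7000 + 120 × (-1) = 6880 ft.
Airport 2 is higher by 6880 − 3616 = 3264 ft.

Airport 2 by 3264 ft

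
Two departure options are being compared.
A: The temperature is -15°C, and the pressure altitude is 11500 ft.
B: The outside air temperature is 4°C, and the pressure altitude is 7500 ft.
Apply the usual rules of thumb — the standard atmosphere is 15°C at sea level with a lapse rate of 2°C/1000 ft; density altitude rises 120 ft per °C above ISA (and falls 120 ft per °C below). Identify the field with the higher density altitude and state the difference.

A by 2680 ft

A: ISA temp = -8°C, deviation -7°C, DA = 11500 + 120 × (-7) = 10660 ft.
B: ISA temp = 0°C, deviation +4°C, DA = 7500 + 120 × 4 = 7980 ft.
A is higher by 10660 − 7980 = 2680 ft.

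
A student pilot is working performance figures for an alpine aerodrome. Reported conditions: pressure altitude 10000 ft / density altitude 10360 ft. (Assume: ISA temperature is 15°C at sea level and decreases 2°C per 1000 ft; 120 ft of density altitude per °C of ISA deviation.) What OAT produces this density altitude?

-2°C

Density altitude − pressure altitude = 10360 − 10000 = +360 ft.
At 120 ft/°C that is an ISA deviation of 360/120 = +3°C.
ISA temperature at 10000 ft = 15 − 2 × (10000/1000) = -5°C.
OAT = ISA + deviation = -5 + (+3) = -2°C.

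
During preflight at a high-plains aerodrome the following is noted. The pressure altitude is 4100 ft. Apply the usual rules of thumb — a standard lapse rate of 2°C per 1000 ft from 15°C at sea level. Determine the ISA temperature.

ISA temperature = 15 − 2 × (4100/1000) = 15 − 8.2 = 6.8°C.

6.8°C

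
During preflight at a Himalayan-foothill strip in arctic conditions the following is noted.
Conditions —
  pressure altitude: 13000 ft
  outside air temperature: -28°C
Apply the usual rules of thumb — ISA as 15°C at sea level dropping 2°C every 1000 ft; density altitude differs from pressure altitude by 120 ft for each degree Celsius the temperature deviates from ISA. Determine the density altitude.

ISA temperature at 13000 ft = 15 − 2 × (13000/1000) = -11°C.
ISA deviation = -28 − (-11) = -17°C.
Density altitude = 13000 + 120 × (-17) = 13000 + (-2040) = 10960 ft.

10960 ft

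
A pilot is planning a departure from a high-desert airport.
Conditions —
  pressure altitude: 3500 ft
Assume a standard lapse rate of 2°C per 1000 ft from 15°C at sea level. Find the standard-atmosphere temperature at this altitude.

8°C

ISA temperature = 15 − 2 × (3500/1000) = 15 − 7 = 8°C.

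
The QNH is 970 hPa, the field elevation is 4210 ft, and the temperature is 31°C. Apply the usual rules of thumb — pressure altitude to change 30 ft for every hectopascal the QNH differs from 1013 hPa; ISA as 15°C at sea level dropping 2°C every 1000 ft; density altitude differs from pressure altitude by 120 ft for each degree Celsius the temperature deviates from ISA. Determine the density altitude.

Pressure altitude = 4210 + (1013 − 970) × 30 = 4210 + (+1290) = 5500 ft.
ISA temperature at 5500 ft = 15 − 2 × (5500/1000) = 4°C.
ISA deviation = 31 − 4 = +27°C.
Density altitude = 5500 + 120 × (27) = 8740 ft.

8740 ft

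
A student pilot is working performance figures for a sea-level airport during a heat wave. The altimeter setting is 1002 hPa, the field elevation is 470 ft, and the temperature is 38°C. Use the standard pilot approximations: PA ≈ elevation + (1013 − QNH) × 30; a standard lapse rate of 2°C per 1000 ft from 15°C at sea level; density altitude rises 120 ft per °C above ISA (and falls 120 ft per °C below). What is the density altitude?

Pressure altitude = 470 + (1013 − 1002) × 30 = 470 + (+330) = 800 ft.
ISA temperature at 800 ft = 15 − 2 × (800/1000) = 13.4°C.
ISA deviation = 38 − 13.4 = +24.6°C.
Density altitude = 800 + 120 × (24.6) = 3752 ft.

3752 ft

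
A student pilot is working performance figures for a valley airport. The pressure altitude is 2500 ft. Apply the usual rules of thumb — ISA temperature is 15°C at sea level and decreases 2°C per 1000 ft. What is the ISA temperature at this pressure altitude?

ISA temperature = 15 − 2 × (2500/1000) = 15 − 5 = 10°C.

10°C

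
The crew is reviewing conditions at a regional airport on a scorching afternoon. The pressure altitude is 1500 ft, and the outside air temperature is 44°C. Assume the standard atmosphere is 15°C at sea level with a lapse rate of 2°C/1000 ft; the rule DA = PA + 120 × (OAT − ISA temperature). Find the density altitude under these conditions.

5340 ft

ISA temperature at 1500 ft = 15 − 2 × (1500/1000) = 12°C.
ISA deviation = 44 − 12 = +32°C.
Density altitude = 1500 + 120 × (32) = 1500 + (+3840) = 5340 ft.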